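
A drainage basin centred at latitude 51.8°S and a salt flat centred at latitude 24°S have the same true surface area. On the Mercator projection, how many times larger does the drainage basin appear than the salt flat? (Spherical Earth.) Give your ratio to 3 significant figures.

2.18

On Mercator, area is exaggerated by sec²φ = 1/cos²φ.
At 51.8°: sec²(51.8°) = 1/0.6184² = 2.615.
At 24°: sec²(24°) = 1/0.9135² = 1.198.
Ratio = 2.615/1.198 = cos²(24°)/cos²(51.8°) ≈ 2.18.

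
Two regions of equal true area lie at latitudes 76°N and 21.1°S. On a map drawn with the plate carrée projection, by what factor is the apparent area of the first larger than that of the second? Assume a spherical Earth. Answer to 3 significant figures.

3.86

For the equirectangular projection with φ₀ = 0 (plate carrée), h = 1 along meridians and k = sec φ along parallels.
Areal scale at 76°: h·k = 1.000 × 4.134 = 4.134.
Areal scale at 21.1°: h·k = 1.000 × 1.072 = 1.072.
Ratio = 4.134/1.072 ≈ 3.86.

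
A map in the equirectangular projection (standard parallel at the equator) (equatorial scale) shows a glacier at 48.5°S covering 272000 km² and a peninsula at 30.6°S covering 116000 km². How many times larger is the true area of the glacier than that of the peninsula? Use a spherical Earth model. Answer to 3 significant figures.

1.81

Plate carrée has h = 1 and k = sec φ, giving areal scale sec φ; true area = (apparent area) · cos φ.
True area of glacier: 272000 × cos(48.5°) = 272000 × 0.6626 = 180200 km².
True area of peninsula: 116000 × cos(30.6°) = 116000 × 0.8607 = 99850 km².
Ratio = 180200 / 99850 ≈ 1.81.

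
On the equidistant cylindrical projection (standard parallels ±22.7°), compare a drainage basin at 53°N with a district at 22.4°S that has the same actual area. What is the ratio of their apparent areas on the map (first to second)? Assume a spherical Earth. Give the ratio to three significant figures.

1.54

The equidistant cylindrical projection with φ₀ = 22.7° has h = 1 (meridians true) and k = cos φ₀ / cos φ along parallels.
Areal scale at 53°: h·k = 1.000 × 1.533 = 1.533.
Areal scale at 22.4°: h·k = 1.000 × 0.9978 = 0.9978.
Ratio = 1.533/0.9978 ≈ 1.54.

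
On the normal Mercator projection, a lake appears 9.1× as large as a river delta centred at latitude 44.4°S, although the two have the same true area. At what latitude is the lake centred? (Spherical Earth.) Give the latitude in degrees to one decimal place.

On Mercator, (apparent₁)/(apparent₂) = sec²φ₁ / sec²φ₂ when true areas are equal.
cos²φ₂ / cos²φ₁ = 9.1  ⇒  cos φ₁ = cos 44.4° / √9.1 = 0.7145/3.017 = 0.2368.
φ₁ = arccos(0.2368) ≈ 76.3°.

76.3°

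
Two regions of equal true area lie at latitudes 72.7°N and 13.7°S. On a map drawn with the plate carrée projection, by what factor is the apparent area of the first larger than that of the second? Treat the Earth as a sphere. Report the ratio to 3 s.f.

3.27

For the equirectangular projection with φ₀ = 0 (plate carrée), h = 1 along meridians and k = sec φ along parallels.
Areal scale at 72.7°: h·k = 1.000 × 3.363 = 3.363.
Areal scale at 13.7°: h·k = 1.000 × 1.029 = 1.029.
Ratio = 3.363/1.029 ≈ 3.27.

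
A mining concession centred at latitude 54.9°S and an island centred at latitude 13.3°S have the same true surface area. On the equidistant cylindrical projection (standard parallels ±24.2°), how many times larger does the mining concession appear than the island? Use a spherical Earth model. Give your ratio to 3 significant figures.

1.69

The equidistant cylindrical projection with φ₀ = 24.2° has h = 1 (meridians true) and k = cos φ₀ / cos φ along parallels.
Areal scale at 54.9°: h·k = 1.000 × 1.586 = 1.586.
Areal scale at 13.3°: h·k = 1.000 × 0.9373 = 0.9373.
Ratio = 1.586/0.9373 ≈ 1.69.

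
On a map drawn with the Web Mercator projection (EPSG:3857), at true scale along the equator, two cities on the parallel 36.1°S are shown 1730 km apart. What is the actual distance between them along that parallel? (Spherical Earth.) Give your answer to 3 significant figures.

1400 km

The Mercator projection is conformal; its linear scale factor is the same in every direction and equals sec φ = 1/cos φ.
Along the parallel at 36.1°, map distances are exaggerated by k = sec 36.1° = 1.238.
True distance = 1730 / 1.238 = 1730 × cos 36.1° ≈ 1400 km.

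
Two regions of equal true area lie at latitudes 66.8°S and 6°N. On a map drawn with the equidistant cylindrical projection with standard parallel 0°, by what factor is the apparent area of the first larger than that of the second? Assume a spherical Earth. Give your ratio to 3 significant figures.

For the equirectangular projection with φ₀ = 0 (plate carrée), h = 1 along meridians and k = sec φ along parallels.
Areal scale at 66.8°: h·k = 1.000 × 2.538 = 2.538.
Areal scale at 6°: h·k = 1.000 × 1.006 = 1.006.
Ratio = 2.538/1.006 ≈ 2.52.

2.52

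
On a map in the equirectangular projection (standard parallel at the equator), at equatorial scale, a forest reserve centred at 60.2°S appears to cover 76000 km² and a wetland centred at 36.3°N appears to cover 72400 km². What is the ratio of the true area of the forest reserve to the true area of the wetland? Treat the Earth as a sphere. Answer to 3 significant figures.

Plate carrée has h = 1 and k = sec φ, giving areal scale sec φ; true area = (apparent area) · cos φ.
True area of forest reserve: 76000 × cos(60.2°) = 76000 × 0.4970 = 37770 km².
True area of wetland: 72400 × cos(36.3°) = 72400 × 0.8059 = 58350 km².
Ratio = 37770 / 58350 ≈ 0.647.

0.647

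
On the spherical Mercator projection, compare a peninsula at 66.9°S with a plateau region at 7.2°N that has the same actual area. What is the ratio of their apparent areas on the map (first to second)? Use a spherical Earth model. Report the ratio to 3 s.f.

6.39

Mercator areal scale is sec²φ.
At 66.9°: sec²(66.9°) = 1/0.3923² = 6.497.
At 7.2°: sec²(7.2°) = 1/0.9921² = 1.016.
Ratio = 6.497/1.016 = cos²(7.2°)/cos²(66.9°) ≈ 6.39.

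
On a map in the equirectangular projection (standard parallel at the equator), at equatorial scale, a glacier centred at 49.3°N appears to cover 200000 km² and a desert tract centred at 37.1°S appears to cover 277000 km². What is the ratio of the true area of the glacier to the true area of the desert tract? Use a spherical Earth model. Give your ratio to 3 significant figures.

Plate carrée has h = 1 and k = sec φ, giving areal scale sec φ; true area = (apparent area) · cos φ.
True area of glacier: 200000 × cos(49.3°) = 200000 × 0.6521 = 130400 km².
True area of desert tract: 277000 × cos(37.1°) = 277000 × 0.7976 = 220900 km².
Ratio = 130400 / 220900 ≈ 0.590.

0.590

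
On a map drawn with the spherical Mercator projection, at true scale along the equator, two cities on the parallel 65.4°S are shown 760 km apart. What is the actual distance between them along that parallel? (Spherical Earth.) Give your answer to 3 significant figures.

The Mercator projection is conformal; its linear scale factor is the same in every direction and equals sec φ = 1/cos φ.
Along the parallel at 65.4°, map distances are exaggerated by k = sec 65.4° = 2.402.
True distance = 760 / 2.402 = 760 × cos 65.4° ≈ 316 km.

316 km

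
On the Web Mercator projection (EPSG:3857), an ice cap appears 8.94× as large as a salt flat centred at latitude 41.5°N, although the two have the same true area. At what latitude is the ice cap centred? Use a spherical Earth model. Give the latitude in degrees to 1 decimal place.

75.5°

Mercator areal scale is sec²φ, so apparent-area ratio = sec²φ₁ / sec²φ₂ = cos²φ₂ / cos²φ₁.
cos²φ₂ / cos²φ₁ = 8.94  ⇒  cos φ₁ = cos 41.5° / √8.94 = 0.7490/2.990 = 0.2505.
φ₁ = arccos(0.2505) ≈ 75.5°.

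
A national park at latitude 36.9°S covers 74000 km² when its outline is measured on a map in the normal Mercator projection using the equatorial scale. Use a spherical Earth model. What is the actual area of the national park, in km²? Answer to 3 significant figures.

47300 km²

The Mercator projection is conformal; its linear scale factor is the same in every direction and equals sec φ = 1/cos φ.
Areal scale = k² = sec²φ = 1/cos²(36.9°) = 1/0.7997² = 1.564.
True area = apparent / (areal scale) = 74000 / 1.564 ≈ 47300 km².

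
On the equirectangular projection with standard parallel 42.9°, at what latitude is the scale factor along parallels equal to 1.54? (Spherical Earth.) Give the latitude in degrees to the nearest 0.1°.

The equidistant cylindrical projection with φ₀ = 42.9° has h = 1 (meridians true) and k = cos φ₀ / cos φ along parallels.
k = cos φ₀ / cos φ = 1.54  ⇒  cos φ = cos 42.9° / 1.54 = 0.4757.
φ = arccos(0.4757) ≈ 61.6°.

61.6°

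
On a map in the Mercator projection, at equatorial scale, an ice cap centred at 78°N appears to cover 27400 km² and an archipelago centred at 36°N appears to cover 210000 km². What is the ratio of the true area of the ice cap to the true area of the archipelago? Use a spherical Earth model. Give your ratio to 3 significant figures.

0.00862

Mercator's areal exaggeration is sec²φ; hence true area = (apparent area) · cos²φ.
True area of ice cap: 27400 × cos²(78°) = 27400 × 0.04323 = 1184 km².
True area of archipelago: 210000 × cos²(36°) = 210000 × 0.6545 = 137400 km².
Ratio = 1184 / 137400 ≈ 0.00862.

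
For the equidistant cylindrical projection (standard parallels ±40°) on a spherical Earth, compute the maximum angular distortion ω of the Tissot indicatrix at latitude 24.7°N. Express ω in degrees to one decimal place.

9.8°

With standard parallel φ₀ = 40°, the equirectangular projection gives x = Rλ cos φ₀, y = Rφ, so h = 1 and k = cos 40° / cos φ.
At 24.7°: h = 1.000, k = 0.8432; principal scales a = 1.000, b = 0.8432.
sin(ω/2) = (a − b)/(a + b) = 0.1568/1.843 = 0.08508, so ω = 2 arcsin(0.08508) ≈ 9.8°.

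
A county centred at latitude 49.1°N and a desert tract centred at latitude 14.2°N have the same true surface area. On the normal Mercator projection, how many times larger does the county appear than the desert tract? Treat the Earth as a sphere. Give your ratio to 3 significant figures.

Mercator areal scale is sec²φ.
At 49.1°: sec²(49.1°) = 1/0.6547² = 2.333.
At 14.2°: sec²(14.2°) = 1/0.9694² = 1.064.
Ratio = 2.333/1.064 = cos²(14.2°)/cos²(49.1°) ≈ 2.19.

2.19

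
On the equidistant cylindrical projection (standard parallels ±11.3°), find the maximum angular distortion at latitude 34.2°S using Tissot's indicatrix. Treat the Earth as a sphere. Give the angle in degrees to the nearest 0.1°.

With standard parallel φ₀ = 11.3°, the equirectangular projection gives x = Rλ cos φ₀, y = Rφ, so h = 1 and k = cos 11.3° / cos φ.
At 34.2°: h = 1.000, k = 1.186; principal scales a = 1.186, b = 1.000.
sin(ω/2) = (a − b)/(a + b) = 0.1856/2.186 = 0.08493, so ω = 2 arcsin(0.08493) ≈ 9.7°.

9.7°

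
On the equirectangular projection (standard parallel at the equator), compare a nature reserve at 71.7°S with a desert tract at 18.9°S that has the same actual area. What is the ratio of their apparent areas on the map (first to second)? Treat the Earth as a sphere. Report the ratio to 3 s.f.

3.01

Plate carrée maps x = Rλ, y = Rφ. The meridian scale is h = 1 and the parallel scale is k = 1/cos φ = sec φ.
Areal scale at 71.7°: h·k = 1.000 × 3.185 = 3.185.
Areal scale at 18.9°: h·k = 1.000 × 1.057 = 1.057.
Ratio = 3.185/1.057 ≈ 3.01.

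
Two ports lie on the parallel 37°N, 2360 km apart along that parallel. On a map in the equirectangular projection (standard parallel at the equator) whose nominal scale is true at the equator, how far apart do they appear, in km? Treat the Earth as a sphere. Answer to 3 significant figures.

2960 km

For the equirectangular projection with φ₀ = 0 (plate carrée), h = 1 along meridians and k = sec φ along parallels.
Along the parallel, k = sec 37° = 1/0.7986 = 1.252.
Map distance = 2360 × 1.252 ≈ 2960 km.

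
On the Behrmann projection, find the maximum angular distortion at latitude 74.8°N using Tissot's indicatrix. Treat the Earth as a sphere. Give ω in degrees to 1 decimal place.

Behrmann is a cylindrical equal-area projection with standard parallels at ±30°. A cylindrical equal-area projection with standard parallel φ₀ has meridian scale h = cos φ / cos φ₀ and parallel scale k = cos φ₀ / cos φ (so areas are preserved, h·k = 1).
At 74.8°: h = 0.3027, k = 3.303; principal scales a = 3.303, b = 0.3027.
sin(ω/2) = (a − b)/(a + b) = 3.000/3.606 = 0.8321, so ω = 2 arcsin(0.8321) ≈ 112.6°.

112.6°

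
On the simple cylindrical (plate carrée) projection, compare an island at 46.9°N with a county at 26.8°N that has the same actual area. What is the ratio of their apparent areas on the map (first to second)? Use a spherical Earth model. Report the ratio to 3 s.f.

For the equirectangular projection with φ₀ = 0 (plate carrée), h = 1 along meridians and k = sec φ along parallels.
Areal scale at 46.9°: h·k = 1.000 × 1.464 = 1.464.
Areal scale at 26.8°: h·k = 1.000 × 1.120 = 1.120.
Ratio = 1.464/1.120 ≈ 1.31.

1.31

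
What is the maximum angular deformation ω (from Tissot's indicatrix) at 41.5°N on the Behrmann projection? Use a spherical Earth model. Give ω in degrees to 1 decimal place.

16.6°

Behrmann is a cylindrical equal-area projection with standard parallels at ±30°. A cylindrical equal-area projection with standard parallel φ₀ has meridian scale h = cos φ / cos φ₀ and parallel scale k = cos φ₀ / cos φ (so areas are preserved, h·k = 1).
At 41.5°: h = 0.8648, k = 1.156; principal scales a = 1.156, b = 0.8648.
sin(ω/2) = (a − b)/(a + b) = 0.2915/2.021 = 0.1442, so ω = 2 arcsin(0.1442) ≈ 16.6°.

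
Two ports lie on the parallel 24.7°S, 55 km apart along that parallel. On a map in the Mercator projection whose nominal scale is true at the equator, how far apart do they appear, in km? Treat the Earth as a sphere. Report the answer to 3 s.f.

For Mercator, h = k = sec φ (a conformal cylindrical projection has a single point scale, 1/cos φ).
Along the parallel, k = sec 24.7° = 1/0.9085 = 1.101.
Map distance = 55 × 1.101 ≈ 60.5 km.

60.5 km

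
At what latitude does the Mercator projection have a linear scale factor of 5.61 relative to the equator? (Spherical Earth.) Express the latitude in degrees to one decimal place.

Mercator scale is k = sec φ = 1/cos φ.
1/cos φ = 5.61  ⇒  cos φ = 0.1783  ⇒  φ = arccos(0.1783) ≈ 79.7°.

79.7°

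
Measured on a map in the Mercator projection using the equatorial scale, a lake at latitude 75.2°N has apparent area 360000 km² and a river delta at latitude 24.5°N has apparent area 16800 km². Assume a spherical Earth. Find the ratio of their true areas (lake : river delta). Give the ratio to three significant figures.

Mercator's areal exaggeration is sec²φ; hence true area = (apparent area) · cos²φ.
True area of lake: 360000 × cos²(75.2°) = 360000 × 0.06525 = 23490 km².
True area of river delta: 16800 × cos²(24.5°) = 16800 × 0.8280 = 13910 km².
Ratio = 23490 / 13910 ≈ 1.69.

1.69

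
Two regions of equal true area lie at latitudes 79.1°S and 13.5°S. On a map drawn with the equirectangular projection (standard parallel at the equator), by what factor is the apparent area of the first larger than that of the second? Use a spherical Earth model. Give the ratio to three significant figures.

5.14

In the plate carrée (x = Rλ, y = Rφ), meridians are true-scale (h = 1) and parallels are stretched by k = sec φ.
Areal scale at 79.1°: h·k = 1.000 × 5.288 = 5.288.
Areal scale at 13.5°: h·k = 1.000 × 1.028 = 1.028.
Ratio = 5.288/1.028 ≈ 5.14.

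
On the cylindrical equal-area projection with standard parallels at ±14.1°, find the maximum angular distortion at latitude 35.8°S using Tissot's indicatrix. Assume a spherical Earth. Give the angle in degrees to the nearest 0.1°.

Cylindrical equal-area (φ₀ = 14.1°): h = cos φ / cos 14.1° along meridians, k = cos 14.1° / cos φ along parallels; h·k = 1.
At 35.8°: h = 0.8363, k = 1.196; principal scales a = 1.196, b = 0.8363.
sin(ω/2) = (a − b)/(a + b) = 0.3595/2.032 = 0.1769, so ω = 2 arcsin(0.1769) ≈ 20.4°.

20.4°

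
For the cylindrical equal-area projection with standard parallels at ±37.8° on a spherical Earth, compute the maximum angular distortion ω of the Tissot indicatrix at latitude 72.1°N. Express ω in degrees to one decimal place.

95.0°

A cylindrical equal-area projection with standard parallel φ₀ has meridian scale h = cos φ / cos φ₀ and parallel scale k = cos φ₀ / cos φ (so areas are preserved, h·k = 1).
At 72.1°: h = 0.3890, k = 2.571; principal scales a = 2.571, b = 0.3890.
sin(ω/2) = (a − b)/(a + b) = 2.182/2.960 = 0.7372, so ω = 2 arcsin(0.7372) ≈ 95.0°.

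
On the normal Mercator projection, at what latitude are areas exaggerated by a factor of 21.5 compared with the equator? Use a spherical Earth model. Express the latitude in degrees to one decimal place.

Mercator areal scale is sec²φ.
sec²φ = 21.5  ⇒  cos²φ = 0.04651  ⇒  cos φ = 0.2157.
φ = arccos(0.2157) ≈ 77.5°.

77.5°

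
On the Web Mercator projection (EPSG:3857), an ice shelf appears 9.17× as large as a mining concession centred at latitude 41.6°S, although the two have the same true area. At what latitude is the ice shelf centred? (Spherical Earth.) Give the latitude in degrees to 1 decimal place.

On Mercator, (apparent₁)/(apparent₂) = sec²φ₁ / sec²φ₂ when true areas are equal.
cos²φ₂ / cos²φ₁ = 9.17  ⇒  cos φ₁ = cos 41.6° / √9.17 = 0.7478/3.028 = 0.2469.
φ₁ = arccos(0.2469) ≈ 75.7°.

75.7°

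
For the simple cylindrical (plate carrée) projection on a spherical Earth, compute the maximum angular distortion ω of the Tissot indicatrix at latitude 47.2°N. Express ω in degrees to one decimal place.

For the equirectangular projection with φ₀ = 0 (plate carrée), h = 1 along meridians and k = sec φ along parallels.
At 47.2°: h = 1.000, k = 1.472; principal scales a = 1.472, b = 1.000.
sin(ω/2) = (a − b)/(a + b) = 0.4718/2.472 = 0.1909, so ω = 2 arcsin(0.1909) ≈ 22.0°.

22.0°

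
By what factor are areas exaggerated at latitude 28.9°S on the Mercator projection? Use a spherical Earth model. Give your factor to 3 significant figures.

1.30

The Mercator projection is conformal; its linear scale factor is the same in every direction and equals sec φ = 1/cos φ.
Areal scale = k² = sec²φ = 1/cos²(28.9°) = 1/0.8755² = 1.305.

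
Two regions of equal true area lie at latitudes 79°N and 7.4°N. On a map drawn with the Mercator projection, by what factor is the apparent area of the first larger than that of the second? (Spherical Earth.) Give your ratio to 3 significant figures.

Mercator areal scale is sec²φ.
At 79°: sec²(79°) = 1/0.1908² = 27.47.
At 7.4°: sec²(7.4°) = 1/0.9917² = 1.017.
Ratio = 27.47/1.017 = cos²(7.4°)/cos²(79°) ≈ 27.0.

27.0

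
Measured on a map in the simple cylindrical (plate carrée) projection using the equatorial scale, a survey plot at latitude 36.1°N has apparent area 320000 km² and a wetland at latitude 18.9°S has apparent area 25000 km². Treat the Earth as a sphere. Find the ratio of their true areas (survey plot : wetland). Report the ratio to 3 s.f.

On the plate carrée, areal scale = h·k = 1 × sec φ, so true area = apparent × cos φ.
True area of survey plot: 320000 × cos(36.1°) = 320000 × 0.8080 = 258600 km².
True area of wetland: 25000 × cos(18.9°) = 25000 × 0.9461 = 23650 km².
Ratio = 258600 / 23650 ≈ 10.9.

10.9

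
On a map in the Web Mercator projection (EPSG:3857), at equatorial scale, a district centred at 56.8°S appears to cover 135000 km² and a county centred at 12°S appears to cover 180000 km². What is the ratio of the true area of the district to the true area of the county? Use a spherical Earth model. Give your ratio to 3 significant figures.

0.235

Since Mercator area scale is 1/cos²φ, the true area equals the apparent area multiplied by cos²φ.
True area of district: 135000 × cos²(56.8°) = 135000 × 0.2998 = 40480 km².
True area of county: 180000 × cos²(12°) = 180000 × 0.9568 = 172200 km².
Ratio = 40480 / 172200 ≈ 0.235.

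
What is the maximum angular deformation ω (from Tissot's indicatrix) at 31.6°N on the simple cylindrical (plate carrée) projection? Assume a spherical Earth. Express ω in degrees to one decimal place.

For the equirectangular projection with φ₀ = 0 (plate carrée), h = 1 along meridians and k = sec φ along parallels.
At 31.6°: h = 1.000, k = 1.174; principal scales a = 1.174, b = 1.000.
sin(ω/2) = (a − b)/(a + b) = 0.1741/2.174 = 0.08007, so ω = 2 arcsin(0.08007) ≈ 9.2°.

9.2°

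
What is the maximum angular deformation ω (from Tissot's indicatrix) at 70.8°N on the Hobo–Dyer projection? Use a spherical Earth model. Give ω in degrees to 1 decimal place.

89.9°

The Hobo–Dyer projection is cylindrical equal-area with φ₀ = 37.5°. A cylindrical equal-area projection with standard parallel φ₀ has meridian scale h = cos φ / cos φ₀ and parallel scale k = cos φ₀ / cos φ (so areas are preserved, h·k = 1).
At 70.8°: h = 0.4145, k = 2.412; principal scales a = 2.412, b = 0.4145.
sin(ω/2) = (a − b)/(a + b) = 1.998/2.827 = 0.7067, so ω = 2 arcsin(0.7067) ≈ 89.9°.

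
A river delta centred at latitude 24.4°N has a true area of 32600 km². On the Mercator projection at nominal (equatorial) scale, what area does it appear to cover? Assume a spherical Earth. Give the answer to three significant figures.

39300 km²

For Mercator, h = k = sec φ (a conformal cylindrical projection has a single point scale, 1/cos φ).
Areal scale = k² = sec²φ = 1/cos²(24.4°) = 1/0.9107² = 1.206.
Apparent area = 32600 × 1.206 ≈ 39300 km².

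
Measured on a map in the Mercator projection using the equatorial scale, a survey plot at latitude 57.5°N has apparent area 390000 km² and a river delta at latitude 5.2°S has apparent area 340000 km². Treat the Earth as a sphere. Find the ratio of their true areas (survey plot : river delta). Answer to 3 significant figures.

Since Mercator area scale is 1/cos²φ, the true area equals the apparent area multiplied by cos²φ.
True area of survey plot: 390000 × cos²(57.5°) = 390000 × 0.2887 = 112600 km².
True area of river delta: 340000 × cos²(5.2°) = 340000 × 0.9918 = 337200 km².
Ratio = 112600 / 337200 ≈ 0.334.

0.334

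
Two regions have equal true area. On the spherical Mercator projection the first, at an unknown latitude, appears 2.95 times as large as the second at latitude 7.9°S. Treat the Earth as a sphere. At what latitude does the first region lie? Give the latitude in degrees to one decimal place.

For equal true areas on Mercator, apparent areas scale as sec²φ, so the ratio is cos²φ₂ / cos²φ₁.
cos²φ₂ / cos²φ₁ = 2.95  ⇒  cos φ₁ = cos 7.9° / √2.95 = 0.9905/1.718 = 0.5767.
φ₁ = arccos(0.5767) ≈ 54.8°.

54.8°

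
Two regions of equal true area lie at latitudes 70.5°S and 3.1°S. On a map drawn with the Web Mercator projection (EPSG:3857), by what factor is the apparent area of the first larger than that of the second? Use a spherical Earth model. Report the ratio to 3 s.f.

8.95

On Mercator, area is exaggerated by sec²φ = 1/cos²φ.
At 70.5°: sec²(70.5°) = 1/0.3338² = 8.974.
At 3.1°: sec²(3.1°) = 1/0.9985² = 1.003.
Ratio = 8.974/1.003 = cos²(3.1°)/cos²(70.5°) ≈ 8.95.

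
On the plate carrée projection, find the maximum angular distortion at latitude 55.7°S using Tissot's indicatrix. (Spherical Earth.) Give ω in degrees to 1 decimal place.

32.4°

Plate carrée maps x = Rλ, y = Rφ. The meridian scale is h = 1 and the parallel scale is k = 1/cos φ = sec φ.
At 55.7°: h = 1.000, k = 1.775; principal scales a = 1.775, b = 1.000.
sin(ω/2) = (a − b)/(a + b) = 0.7745/2.775 = 0.2792, so ω = 2 arcsin(0.2792) ≈ 32.4°.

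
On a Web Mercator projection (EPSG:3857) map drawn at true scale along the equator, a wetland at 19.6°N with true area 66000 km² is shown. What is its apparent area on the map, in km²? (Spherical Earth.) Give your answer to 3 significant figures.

For Mercator, h = k = sec φ (a conformal cylindrical projection has a single point scale, 1/cos φ).
Areal scale = k² = sec²φ = 1/cos²(19.6°) = 1/0.9421² = 1.127.
Apparent area = 66000 × 1.127 ≈ 74400 km².

74400 km²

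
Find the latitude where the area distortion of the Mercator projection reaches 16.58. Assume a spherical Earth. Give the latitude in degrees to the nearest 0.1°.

Mercator areal scale is sec²φ.
sec²φ = 16.58  ⇒  cos²φ = 0.06031  ⇒  cos φ = 0.2456.
φ = arccos(0.2456) ≈ 75.8°.

75.8°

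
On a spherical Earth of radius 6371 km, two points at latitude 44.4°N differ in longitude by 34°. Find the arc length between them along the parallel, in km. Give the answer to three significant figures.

Arc length along a parallel = R cos φ · Δλ (with Δλ in radians).
= 6371 × cos 44.4° × (34° × π/180) = 6371 × 0.7145 × 0.5934 ≈ 2700 km.

2700 km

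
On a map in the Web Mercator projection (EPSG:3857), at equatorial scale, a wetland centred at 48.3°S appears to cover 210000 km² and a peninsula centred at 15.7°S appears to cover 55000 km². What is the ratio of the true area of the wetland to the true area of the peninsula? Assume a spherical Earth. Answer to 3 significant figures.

On Mercator the areal scale is sec²φ, so true area = apparent × cos²φ.
True area of wetland: 210000 × cos²(48.3°) = 210000 × 0.4425 = 92930 km².
True area of peninsula: 55000 × cos²(15.7°) = 55000 × 0.9268 = 50970 km².
Ratio = 92930 / 50970 ≈ 1.82.

1.82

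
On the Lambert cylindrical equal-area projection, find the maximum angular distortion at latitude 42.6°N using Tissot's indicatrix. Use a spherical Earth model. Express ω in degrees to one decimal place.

The Lambert cylindrical equal-area projection is the cylindrical equal-area projection with its standard parallel at the equator (φ₀ = 0). Cylindrical equal-area (φ₀ = 0°): h = cos φ / cos 0° along meridians, k = cos 0° / cos φ along parallels; h·k = 1.
At 42.6°: h = 0.7361, k = 1.359; principal scales a = 1.359, b = 0.7361.
sin(ω/2) = (a − b)/(a + b) = 0.6224/2.095 = 0.2972, so ω = 2 arcsin(0.2972) ≈ 34.6°.

34.6°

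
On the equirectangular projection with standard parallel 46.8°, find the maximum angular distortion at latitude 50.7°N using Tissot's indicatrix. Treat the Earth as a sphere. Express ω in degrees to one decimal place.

4.4°

The equidistant cylindrical projection with φ₀ = 46.8° has h = 1 (meridians true) and k = cos φ₀ / cos φ along parallels.
At 50.7°: h = 1.000, k = 1.081; principal scales a = 1.081, b = 1.000.
sin(ω/2) = (a − b)/(a + b) = 0.08078/2.081 = 0.03882, so ω = 2 arcsin(0.03882) ≈ 4.4°.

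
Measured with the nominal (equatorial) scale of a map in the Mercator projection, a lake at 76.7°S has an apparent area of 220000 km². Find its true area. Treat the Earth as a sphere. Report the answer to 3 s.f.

The Mercator projection is conformal; its linear scale factor is the same in every direction and equals sec φ = 1/cos φ.
Areal scale = k² = sec²φ = 1/cos²(76.7°) = 1/0.2300² = 18.90.
True area = apparent / (areal scale) = 220000 / 18.90 ≈ 11600 km².

11600 km²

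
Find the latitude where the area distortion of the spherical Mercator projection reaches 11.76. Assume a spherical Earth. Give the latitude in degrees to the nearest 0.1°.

Mercator areal scale is sec²φ.
sec²φ = 11.76  ⇒  cos²φ = 0.08503  ⇒  cos φ = 0.2916.
φ = arccos(0.2916) ≈ 73.0°.

73.0°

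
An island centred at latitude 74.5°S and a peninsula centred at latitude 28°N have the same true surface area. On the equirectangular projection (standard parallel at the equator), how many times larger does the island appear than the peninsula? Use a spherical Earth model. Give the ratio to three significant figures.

3.30

Plate carrée maps x = Rλ, y = Rφ. The meridian scale is h = 1 and the parallel scale is k = 1/cos φ = sec φ.
Areal scale at 74.5°: h·k = 1.000 × 3.742 = 3.742.
Areal scale at 28°: h·k = 1.000 × 1.133 = 1.133.
Ratio = 3.742/1.133 ≈ 3.30.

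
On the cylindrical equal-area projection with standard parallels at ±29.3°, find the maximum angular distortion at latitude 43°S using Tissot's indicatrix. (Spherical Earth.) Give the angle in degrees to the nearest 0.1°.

Cylindrical equal-area (φ₀ = 29.3°): h = cos φ / cos 29.3° along meridians, k = cos 29.3° / cos φ along parallels; h·k = 1.
At 43°: h = 0.8386, k = 1.192; principal scales a = 1.192, b = 0.8386.
sin(ω/2) = (a − b)/(a + b) = 0.3538/2.031 = 0.1742, so ω = 2 arcsin(0.1742) ≈ 20.1°.

20.1°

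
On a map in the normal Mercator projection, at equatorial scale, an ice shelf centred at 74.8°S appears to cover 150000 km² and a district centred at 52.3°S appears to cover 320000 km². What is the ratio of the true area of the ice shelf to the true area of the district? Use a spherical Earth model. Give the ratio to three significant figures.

0.0862

Since Mercator area scale is 1/cos²φ, the true area equals the apparent area multiplied by cos²φ.
True area of ice shelf: 150000 × cos²(74.8°) = 150000 × 0.06874 = 10310 km².
True area of district: 320000 × cos²(52.3°) = 320000 × 0.3740 = 119700 km².
Ratio = 10310 / 119700 ≈ 0.0862.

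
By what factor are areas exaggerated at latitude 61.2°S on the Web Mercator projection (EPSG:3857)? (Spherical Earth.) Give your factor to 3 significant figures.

For Mercator, h = k = sec φ (a conformal cylindrical projection has a single point scale, 1/cos φ).
Areal scale = k² = sec²φ = 1/cos²(61.2°) = 1/0.4818² = 4.309.

4.31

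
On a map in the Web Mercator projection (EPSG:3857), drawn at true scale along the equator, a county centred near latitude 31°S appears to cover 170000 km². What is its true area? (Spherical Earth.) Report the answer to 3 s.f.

125000 km²

For Mercator, h = k = sec φ (a conformal cylindrical projection has a single point scale, 1/cos φ).
Areal scale = k² = sec²φ = 1/cos²(31°) = 1/0.8572² = 1.361.
True area = apparent / (areal scale) = 170000 / 1.361 ≈ 125000 km².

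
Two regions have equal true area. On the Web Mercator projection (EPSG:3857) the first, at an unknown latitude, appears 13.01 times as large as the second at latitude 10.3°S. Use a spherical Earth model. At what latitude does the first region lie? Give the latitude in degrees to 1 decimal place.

74.2°

For equal true areas on Mercator, apparent areas scale as sec²φ, so the ratio is cos²φ₂ / cos²φ₁.
cos²φ₂ / cos²φ₁ = 13.01  ⇒  cos φ₁ = cos 10.3° / √13.01 = 0.9839/3.607 = 0.2728.
φ₁ = arccos(0.2728) ≈ 74.2°.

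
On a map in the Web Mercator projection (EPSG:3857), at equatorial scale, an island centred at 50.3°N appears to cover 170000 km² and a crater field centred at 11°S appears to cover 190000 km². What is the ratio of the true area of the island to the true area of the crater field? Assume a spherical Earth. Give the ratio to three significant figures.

On Mercator the areal scale is sec²φ, so true area = apparent × cos²φ.
True area of island: 170000 × cos²(50.3°) = 170000 × 0.4080 = 69360 km².
True area of crater field: 190000 × cos²(11°) = 190000 × 0.9636 = 183100 km².
Ratio = 69360 / 183100 ≈ 0.379.

0.379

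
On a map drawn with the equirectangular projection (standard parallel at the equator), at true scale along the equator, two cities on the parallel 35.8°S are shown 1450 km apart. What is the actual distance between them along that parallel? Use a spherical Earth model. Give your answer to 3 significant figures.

In the plate carrée (x = Rλ, y = Rφ), meridians are true-scale (h = 1) and parallels are stretched by k = sec φ.
Along the parallel at 35.8°, map distances are exaggerated by k = sec 35.8° = 1.233.
True distance = 1450 / 1.233 = 1450 × cos 35.8° ≈ 1180 km.

1180 km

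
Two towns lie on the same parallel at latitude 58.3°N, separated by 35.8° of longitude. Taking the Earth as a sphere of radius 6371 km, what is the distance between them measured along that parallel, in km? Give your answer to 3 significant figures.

Arc length along a parallel = R cos φ · Δλ (with Δλ in radians).
= 6371 × cos 58.3° × (35.8° × π/180) = 6371 × 0.5255 × 0.6248 ≈ 2090 km.

2090 km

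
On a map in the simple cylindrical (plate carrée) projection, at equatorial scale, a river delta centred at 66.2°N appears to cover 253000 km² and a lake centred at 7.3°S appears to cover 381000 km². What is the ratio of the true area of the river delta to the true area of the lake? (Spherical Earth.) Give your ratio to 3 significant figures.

0.270

On the plate carrée, areal scale = h·k = 1 × sec φ, so true area = apparent × cos φ.
True area of river delta: 253000 × cos(66.2°) = 253000 × 0.4035 = 102100 km².
True area of lake: 381000 × cos(7.3°) = 381000 × 0.9919 = 377900 km².
Ratio = 102100 / 377900 ≈ 0.270.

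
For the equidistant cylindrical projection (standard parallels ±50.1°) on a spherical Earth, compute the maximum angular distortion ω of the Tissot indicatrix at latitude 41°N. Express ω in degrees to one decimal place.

9.3°

The equidistant cylindrical projection with φ₀ = 50.1° has h = 1 (meridians true) and k = cos φ₀ / cos φ along parallels.
At 41°: h = 1.000, k = 0.8499; principal scales a = 1.000, b = 0.8499.
sin(ω/2) = (a − b)/(a + b) = 0.1501/1.850 = 0.08112, so ω = 2 arcsin(0.08112) ≈ 9.3°.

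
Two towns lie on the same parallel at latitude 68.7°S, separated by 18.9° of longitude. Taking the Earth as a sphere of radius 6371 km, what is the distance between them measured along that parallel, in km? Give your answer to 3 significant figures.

763 km

Arc length along a parallel = R cos φ · Δλ (with Δλ in radians).
= 6371 × cos 68.7° × (18.9° × π/180) = 6371 × 0.3633 × 0.3299 ≈ 763 km.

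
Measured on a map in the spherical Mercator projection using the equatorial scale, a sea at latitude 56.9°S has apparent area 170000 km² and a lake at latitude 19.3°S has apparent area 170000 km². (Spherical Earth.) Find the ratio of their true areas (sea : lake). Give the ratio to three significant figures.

Mercator's areal exaggeration is sec²φ; hence true area = (apparent area) · cos²φ.
True area of sea: 170000 × cos²(56.9°) = 170000 × 0.2982 = 50700 km².
True area of lake: 170000 × cos²(19.3°) = 170000 × 0.8908 = 151400 km².
Ratio = 50700 / 151400 ≈ 0.335.

0.335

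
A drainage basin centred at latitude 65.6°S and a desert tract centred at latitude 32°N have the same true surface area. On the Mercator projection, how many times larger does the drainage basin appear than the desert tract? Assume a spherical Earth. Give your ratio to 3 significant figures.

Mercator areal scale is sec²φ.
At 65.6°: sec²(65.6°) = 1/0.4131² = 5.860.
At 32°: sec²(32°) = 1/0.8480² = 1.390.
Ratio = 5.860/1.390 = cos²(32°)/cos²(65.6°) ≈ 4.21.

4.21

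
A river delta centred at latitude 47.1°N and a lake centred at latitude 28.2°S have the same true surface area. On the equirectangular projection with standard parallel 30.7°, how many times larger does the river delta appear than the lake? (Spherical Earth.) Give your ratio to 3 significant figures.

1.29

In the equirectangular projection with standard parallel φ₀ = 30.7° (x = Rλ cos φ₀, y = Rφ), meridians are true-scale (h = 1) and the parallel scale is k = cos φ₀ / cos φ.
Areal scale at 47.1°: h·k = 1.000 × 1.263 = 1.263.
Areal scale at 28.2°: h·k = 1.000 × 0.9757 = 0.9757.
Ratio = 1.263/0.9757 ≈ 1.29.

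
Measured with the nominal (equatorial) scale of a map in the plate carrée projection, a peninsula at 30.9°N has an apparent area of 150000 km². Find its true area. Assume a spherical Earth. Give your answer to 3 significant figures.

129000 km²

In the plate carrée (x = Rλ, y = Rφ), meridians are true-scale (h = 1) and parallels are stretched by k = sec φ.
Areal scale = h·k = 1 × sec φ; at 30.9°, h = 1.000, k = 1.165, so h·k = 1.165.
True area = apparent / (areal scale) = 150000 / 1.165 ≈ 129000 km².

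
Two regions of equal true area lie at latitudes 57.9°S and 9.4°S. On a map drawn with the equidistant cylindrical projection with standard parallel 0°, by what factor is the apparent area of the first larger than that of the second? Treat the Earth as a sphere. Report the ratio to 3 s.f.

For the equirectangular projection with φ₀ = 0 (plate carrée), h = 1 along meridians and k = sec φ along parallels.
Areal scale at 57.9°: h·k = 1.000 × 1.882 = 1.882.
Areal scale at 9.4°: h·k = 1.000 × 1.014 = 1.014.
Ratio = 1.882/1.014 ≈ 1.86.

1.86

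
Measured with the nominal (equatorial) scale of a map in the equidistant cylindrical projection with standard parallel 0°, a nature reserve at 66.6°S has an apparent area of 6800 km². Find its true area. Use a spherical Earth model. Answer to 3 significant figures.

For the equirectangular projection with φ₀ = 0 (plate carrée), h = 1 along meridians and k = sec φ along parallels.
Areal scale = h·k = 1 × sec φ; at 66.6°, h = 1.000, k = 2.518, so h·k = 2.518.
True area = apparent / (areal scale) = 6800 / 2.518 ≈ 2700 km².

2700 km²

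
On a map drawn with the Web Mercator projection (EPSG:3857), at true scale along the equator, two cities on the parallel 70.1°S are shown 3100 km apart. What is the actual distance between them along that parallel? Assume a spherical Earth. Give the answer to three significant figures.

Mercator is conformal, so the point scale is isotropic: h = k = sec φ = 1/cos φ.
Along the parallel at 70.1°, map distances are exaggerated by k = sec 70.1° = 2.938.
True distance = 3100 / 2.938 = 3100 × cos 70.1° ≈ 1060 km.

1060 km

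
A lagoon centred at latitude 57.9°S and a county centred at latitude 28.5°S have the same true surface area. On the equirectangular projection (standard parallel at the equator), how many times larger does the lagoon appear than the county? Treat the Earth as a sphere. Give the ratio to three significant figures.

1.65

For the equirectangular projection with φ₀ = 0 (plate carrée), h = 1 along meridians and k = sec φ along parallels.
Areal scale at 57.9°: h·k = 1.000 × 1.882 = 1.882.
Areal scale at 28.5°: h·k = 1.000 × 1.138 = 1.138.
Ratio = 1.882/1.138 ≈ 1.65.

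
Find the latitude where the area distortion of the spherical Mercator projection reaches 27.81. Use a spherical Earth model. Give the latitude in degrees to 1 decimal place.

79.1°

Mercator areal scale is sec²φ.
sec²φ = 27.81  ⇒  cos²φ = 0.03596  ⇒  cos φ = 0.1896.
φ = arccos(0.1896) ≈ 79.1°.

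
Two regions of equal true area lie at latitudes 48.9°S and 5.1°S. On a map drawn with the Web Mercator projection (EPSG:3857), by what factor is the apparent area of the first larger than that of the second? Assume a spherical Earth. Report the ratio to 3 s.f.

Mercator is conformal with k = sec φ, so areal scale = k² = sec²φ.
At 48.9°: sec²(48.9°) = 1/0.6574² = 2.314.
At 5.1°: sec²(5.1°) = 1/0.9960² = 1.008.
Ratio = 2.314/1.008 = cos²(5.1°)/cos²(48.9°) ≈ 2.30.

2.30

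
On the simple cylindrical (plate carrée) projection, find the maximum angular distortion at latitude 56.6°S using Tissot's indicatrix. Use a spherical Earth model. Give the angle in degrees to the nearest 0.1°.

Plate carrée maps x = Rλ, y = Rφ. The meridian scale is h = 1 and the parallel scale is k = 1/cos φ = sec φ.
At 56.6°: h = 1.000, k = 1.817; principal scales a = 1.817, b = 1.000.
sin(ω/2) = (a − b)/(a + b) = 0.8166/2.817 = 0.2899, so ω = 2 arcsin(0.2899) ≈ 33.7°.

33.7°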